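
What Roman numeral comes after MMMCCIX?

MMMCCIX = 3209; next is 3210

MMMCCX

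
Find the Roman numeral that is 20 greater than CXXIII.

CXXIII = 123
123 + 20 = 143

CXLIII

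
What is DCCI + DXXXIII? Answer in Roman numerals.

DCCI = 701
DXXXIII = 533
701 + 533 = 1234

MCCXXXIV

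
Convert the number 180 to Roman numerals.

Convert 180 to Roman numerals:
  180 contains 1×100 (C)
  80 contains 1×50 (L)
  30 contains 3×10 (XXX)

CLXXX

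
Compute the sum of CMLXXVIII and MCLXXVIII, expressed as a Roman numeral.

CMLXXVIII = 978
MCLXXVIII = 1178
978 + 1178 = 2156

MMCLVI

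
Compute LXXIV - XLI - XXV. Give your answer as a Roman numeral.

LXXIV = 74, XLI = 41, XXV = 25
74 - 41 = 33
33 - 25 = 8

VIII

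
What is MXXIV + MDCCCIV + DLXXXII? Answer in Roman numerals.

MXXIV = 1024, MDCCCIV = 1804, DLXXXII = 582
1024 + 1804 = 2828
2828 + 582 = 3410

MMMCDX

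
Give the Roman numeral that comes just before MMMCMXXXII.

MMMCMXXXII = 3932; previous is 3931

MMMCMXXXI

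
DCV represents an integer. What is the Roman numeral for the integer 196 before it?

DCV = 605
605 - 196 = 409

CDIX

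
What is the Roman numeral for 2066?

Convert 2066 to Roman numerals:
  2066 contains 2×1000 (MM)
  66 contains 1×50 (L)
  16 contains 1×10 (X)
  6 contains 1×5 (V)
  1 contains 1×1 (I)

MMLXVI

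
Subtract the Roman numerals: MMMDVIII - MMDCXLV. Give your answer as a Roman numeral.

MMMDVIII = 3508
MMDCXLV = 2645
3508 - 2645 = 863

DCCCLXIII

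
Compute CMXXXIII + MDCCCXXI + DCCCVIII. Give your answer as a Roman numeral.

CMXXXIII = 933, MDCCCXXI = 1821, DCCCVIII = 808
933 + 1821 = 2754
2754 + 808 = 3562

MMMDLXII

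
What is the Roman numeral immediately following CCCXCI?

CCCXCI = 391; next is 392

CCCXCII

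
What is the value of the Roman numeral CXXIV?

CXXIV: C=100, X=10, X=10, IV=4
100 + 10 + 10 + 4 = 124

124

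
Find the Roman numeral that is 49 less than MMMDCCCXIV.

MMMDCCCXIV = 3814
3814 - 49 = 3765

MMMDCCLXV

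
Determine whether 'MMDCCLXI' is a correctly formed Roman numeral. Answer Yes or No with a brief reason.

'MMDCCLXI': Check the rules: uses only the symbols I, V, X, L, C, D, M; no symbol is repeated more than three times in a row; V, L and D each appear at most once; no smaller symbol precedes a larger one (values never increase from left to right). Value: M (1000) + M (1000) + D (500) + C (100) + C (100) + L (50) + X (10) + I (1) = 2761. So it is a valid standard Roman numeral.

Yes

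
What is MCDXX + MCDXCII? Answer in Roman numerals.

MCDXX = 1420
MCDXCII = 1492
1420 + 1492 = 2912

MMCMXII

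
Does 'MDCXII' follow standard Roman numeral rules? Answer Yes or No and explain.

'MDCXII': Check the rules: uses only the symbols I, V, X, L, C, D, M; no symbol is repeated more than three times in a row; V, L and D each appear at most once; no smaller symbol precedes a larger one (values never increase from left to right). Value: M (1000) + D (500) + C (100) + X (10) + I (1) + I (1) = 1612. So it is a valid standard Roman numeral.

Yes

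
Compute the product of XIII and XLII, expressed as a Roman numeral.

XIII = 13
XLII = 42
13 × 42 = 546

DXLVI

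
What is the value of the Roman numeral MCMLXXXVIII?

MCMLXXXVIII: M=1000, CM=900, L=50, X=10, X=10, X=10, V=5, I=1, I=1, I=1
1000 + 900 + 50 + 10 + 10 + 10 + 5 + 1 + 1 + 1 = 1988

1988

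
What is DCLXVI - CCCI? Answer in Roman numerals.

DCLXVI = 666
CCCI = 301
666 - 301 = 365

CCCLXV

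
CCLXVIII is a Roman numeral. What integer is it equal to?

CCLXVIII: C=100, C=100, L=50, X=10, V=5, I=1, I=1, I=1
100 + 100 + 50 + 10 + 5 + 1 + 1 + 1 = 268

268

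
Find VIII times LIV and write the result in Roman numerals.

VIII = 8
LIV = 54
8 × 54 = 432

CDXXXII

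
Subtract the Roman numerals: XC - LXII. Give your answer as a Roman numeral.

XC = 90
LXII = 62
90 - 62 = 28

XXVIII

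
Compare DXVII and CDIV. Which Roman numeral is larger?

DXVII = 517
CDIV = 404
517 is larger

DXVII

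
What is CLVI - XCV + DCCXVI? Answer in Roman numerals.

CLVI = 156, XCV = 95, DCCXVI = 716
156 - 95 = 61
61 + 716 = 777

DCCLXXVII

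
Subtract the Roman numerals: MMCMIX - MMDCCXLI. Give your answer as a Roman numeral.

MMCMIX = 2909
MMDCCXLI = 2741
2909 - 2741 = 168

CLXVIII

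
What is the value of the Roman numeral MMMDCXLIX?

MMMDCXLIX: M=1000, M=1000, M=1000, D=500, C=100, XL=40, IX=9
1000 + 1000 + 1000 + 500 + 100 + 40 + 9 = 3649

3649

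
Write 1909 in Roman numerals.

Convert 1909 to Roman numerals:
  1909 contains 1×1000 (M)
  909 contains 1×900 (CM)
  9 contains 1×9 (IX)

MCMIX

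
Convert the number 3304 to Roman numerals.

Convert 3304 to Roman numerals:
  3304 contains 3×1000 (MMM)
  304 contains 3×100 (CCC)
  4 contains 1×4 (IV)

MMMCCCIV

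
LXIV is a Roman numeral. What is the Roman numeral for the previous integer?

LXIV = 64, so the previous integer is 64 - 1 = 63

LXIII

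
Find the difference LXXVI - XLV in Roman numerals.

LXXVI = 76
XLV = 45
76 - 45 = 31

XXXI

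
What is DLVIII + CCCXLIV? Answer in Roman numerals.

DLVIII = 558
CCCXLIV = 344
558 + 344 = 902

CMII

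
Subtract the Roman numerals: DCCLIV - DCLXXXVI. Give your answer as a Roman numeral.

DCCLIV = 754
DCLXXXVI = 686
754 - 686 = 68

LXVIII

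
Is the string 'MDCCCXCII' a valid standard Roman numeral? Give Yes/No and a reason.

'MDCCCXCII': Check the rules: uses only the symbols I, V, X, L, C, D, M; no symbol is repeated more than three times in a row; V, L and D each appear at most once; the only place a smaller symbol precedes a larger one is the allowed subtractive pair XC, the symbol right after such a pair (if any) is smaller than the pair's first symbol, and otherwise the values never increase from left to right. Value: M (1000) + D (500) + C (100) + C (100) + C (100) + XC (90) + I (1) + I (1) = 1892. So it is a valid standard Roman numeral.

Yes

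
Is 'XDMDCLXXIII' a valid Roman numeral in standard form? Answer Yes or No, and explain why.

'XDMDCLXXIII': D should not appear more than once

No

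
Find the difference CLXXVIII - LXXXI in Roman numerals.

CLXXVIII = 178
LXXXI = 81
178 - 81 = 97

XCVII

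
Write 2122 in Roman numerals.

Convert 2122 to Roman numerals:
  2122 contains 2×1000 (MM)
  122 contains 1×100 (C)
  22 contains 2×10 (XX)
  2 contains 2×1 (II)

MMCXXII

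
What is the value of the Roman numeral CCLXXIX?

CCLXXIX: C=100, C=100, L=50, X=10, X=10, IX=9
100 + 100 + 50 + 10 + 10 + 9 = 279

279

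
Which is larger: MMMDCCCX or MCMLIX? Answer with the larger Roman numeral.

MMMDCCCX = 3810
MCMLIX = 1959
3810 is larger

MMMDCCCX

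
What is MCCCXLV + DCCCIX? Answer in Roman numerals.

MCCCXLV = 1345
DCCCIX = 809
1345 + 809 = 2154

MMCLIV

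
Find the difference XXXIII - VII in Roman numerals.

XXXIII = 33
VII = 7
33 - 7 = 26

XXVI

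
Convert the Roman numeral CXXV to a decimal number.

CXXV: C=100, X=10, X=10, V=5
100 + 10 + 10 + 5 = 125

125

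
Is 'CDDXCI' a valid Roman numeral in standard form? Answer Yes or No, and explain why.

'CDDXCI': D should not appear more than once

No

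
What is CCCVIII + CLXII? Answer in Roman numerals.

CCCVIII = 308
CLXII = 162
308 + 162 = 470

CDLXX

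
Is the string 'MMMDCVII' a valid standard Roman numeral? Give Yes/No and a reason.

'MMMDCVII': Check the rules: uses only the symbols I, V, X, L, C, D, M; no symbol is repeated more than three times in a row; V, L and D each appear at most once; no smaller symbol precedes a larger one (values never increase from left to right). Value: M (1000) + M (1000) + M (1000) + D (500) + C (100) + V (5) + I (1) + I (1) = 3607. So it is a valid standard Roman numeral.

Yes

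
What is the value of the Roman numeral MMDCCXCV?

MMDCCXCV: M=1000, M=1000, D=500, C=100, C=100, XC=90, V=5
1000 + 1000 + 500 + 100 + 100 + 90 + 5 = 2795

2795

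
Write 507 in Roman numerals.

Convert 507 to Roman numerals:
  507 contains 1×500 (D)
  7 contains 1×5 (V)
  2 contains 2×1 (II)

DVII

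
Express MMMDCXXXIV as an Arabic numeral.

MMMDCXXXIV: M=1000, M=1000, M=1000, D=500, C=100, X=10, X=10, X=10, IV=4
1000 + 1000 + 1000 + 500 + 100 + 10 + 10 + 10 + 4 = 3634

3634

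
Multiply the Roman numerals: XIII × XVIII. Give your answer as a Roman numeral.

XIII = 13
XVIII = 18
13 × 18 = 234

CCXXXIV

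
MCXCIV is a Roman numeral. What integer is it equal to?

MCXCIV: M=1000, C=100, XC=90, IV=4
1000 + 100 + 90 + 4 = 1194

1194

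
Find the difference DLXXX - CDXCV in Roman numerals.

DLXXX = 580
CDXCV = 495
580 - 495 = 85

LXXXV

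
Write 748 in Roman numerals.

Convert 748 to Roman numerals:
  748 contains 1×500 (D)
  248 contains 2×100 (CC)
  48 contains 1×40 (XL)
  8 contains 1×5 (V)
  3 contains 3×1 (III)

DCCXLVIII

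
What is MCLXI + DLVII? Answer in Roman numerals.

MCLXI = 1161
DLVII = 557
1161 + 557 = 1718

MDCCXVIII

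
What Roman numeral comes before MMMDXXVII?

MMMDXXVII = 3527, so the previous integer is 3527 - 1 = 3526

MMMDXXVI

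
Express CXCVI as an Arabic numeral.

CXCVI: C=100, XC=90, V=5, I=1
100 + 90 + 5 + 1 = 196

196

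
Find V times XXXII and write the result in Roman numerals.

V = 5
XXXII = 32
5 × 32 = 160

CLX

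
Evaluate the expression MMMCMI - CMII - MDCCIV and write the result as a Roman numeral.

MMMCMI = 3901, CMII = 902, MDCCIV = 1704
3901 - 902 = 2999
2999 - 1704 = 1295

MCCXCV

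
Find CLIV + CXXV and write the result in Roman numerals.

CLIV = 154
CXXV = 125
154 + 125 = 279

CCLXXIX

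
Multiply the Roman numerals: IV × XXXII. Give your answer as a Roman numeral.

IV = 4
XXXII = 32
4 × 32 = 128

CXXVIII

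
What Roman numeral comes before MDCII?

MDCII = 1602; previous is 1601

MDCI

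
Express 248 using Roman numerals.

Convert 248 to Roman numerals:
  248 contains 2×100 (CC)
  48 contains 1×40 (XL)
  8 contains 1×5 (V)
  3 contains 3×1 (III)

CCXLVIII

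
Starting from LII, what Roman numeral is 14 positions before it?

LII = 52
52 - 14 = 38

XXXVIII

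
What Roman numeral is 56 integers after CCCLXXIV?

CCCLXXIV = 374
374 + 56 = 430

CDXXX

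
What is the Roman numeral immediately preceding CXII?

CXII = 112; previous is 111

CXI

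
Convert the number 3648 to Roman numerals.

Convert 3648 to Roman numerals:
  3648 contains 3×1000 (MMM)
  648 contains 1×500 (D)
  148 contains 1×100 (C)
  48 contains 1×40 (XL)
  8 contains 1×5 (V)
  3 contains 3×1 (III)

MMMDCXLVIII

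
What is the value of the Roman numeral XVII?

XVII: X=10, V=5, I=1, I=1
10 + 5 + 1 + 1 = 17

17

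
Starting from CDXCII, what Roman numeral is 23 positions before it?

CDXCII = 492
492 - 23 = 469

CDLXIX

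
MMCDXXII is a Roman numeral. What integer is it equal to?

MMCDXXII: M=1000, M=1000, CD=400, X=10, X=10, I=1, I=1
1000 + 1000 + 400 + 10 + 10 + 1 + 1 = 2422

2422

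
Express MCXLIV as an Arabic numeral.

MCXLIV: M=1000, C=100, XL=40, IV=4
1000 + 100 + 40 + 4 = 1144

1144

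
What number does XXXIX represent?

XXXIX: X=10, X=10, X=10, IX=9
10 + 10 + 10 + 9 = 39

39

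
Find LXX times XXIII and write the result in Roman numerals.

LXX = 70
XXIII = 23
70 × 23 = 1610

MDCX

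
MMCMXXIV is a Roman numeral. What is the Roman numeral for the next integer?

MMCMXXIV = 2924; next is 2925

MMCMXXV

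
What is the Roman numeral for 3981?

Convert 3981 to Roman numerals:
  3981 contains 3×1000 (MMM)
  981 contains 1×900 (CM)
  81 contains 1×50 (L)
  31 contains 3×10 (XXX)
  1 contains 1×1 (I)

MMMCMLXXXI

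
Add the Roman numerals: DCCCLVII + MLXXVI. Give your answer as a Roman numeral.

DCCCLVII = 857
MLXXVI = 1076
857 + 1076 = 1933

MCMXXXIII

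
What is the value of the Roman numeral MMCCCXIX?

MMCCCXIX: M=1000, M=1000, C=100, C=100, C=100, X=10, IX=9
1000 + 1000 + 100 + 100 + 100 + 10 + 9 = 2319

2319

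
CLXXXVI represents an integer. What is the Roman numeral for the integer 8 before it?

CLXXXVI = 186
186 - 8 = 178

CLXXVIII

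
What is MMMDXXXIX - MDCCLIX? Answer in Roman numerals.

MMMDXXXIX = 3539
MDCCLIX = 1759
3539 - 1759 = 1780

MDCCLXXX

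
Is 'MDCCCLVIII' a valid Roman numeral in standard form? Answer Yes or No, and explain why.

'MDCCCLVIII': Check the rules: uses only the symbols I, V, X, L, C, D, M; no symbol is repeated more than three times in a row; V, L and D each appear at most once; no smaller symbol precedes a larger one (values never increase from left to right). Value: M (1000) + D (500) + C (100) + C (100) + C (100) + L (50) + V (5) + I (1) + I (1) + I (1) = 1858. So it is a valid standard Roman numeral.

Yes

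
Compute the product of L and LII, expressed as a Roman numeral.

L = 50
LII = 52
50 × 52 = 2600

MMDC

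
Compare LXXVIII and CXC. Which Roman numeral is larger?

LXXVIII = 78
CXC = 190
190 is larger

CXC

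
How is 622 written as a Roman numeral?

Convert 622 to Roman numerals:
  622 contains 1×500 (D)
  122 contains 1×100 (C)
  22 contains 2×10 (XX)
  2 contains 2×1 (II)

DCXXII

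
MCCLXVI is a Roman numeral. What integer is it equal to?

MCCLXVI: M=1000, C=100, C=100, L=50, X=10, V=5, I=1
1000 + 100 + 100 + 50 + 10 + 5 + 1 = 1266

1266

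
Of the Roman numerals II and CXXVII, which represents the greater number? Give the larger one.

II = 2
CXXVII = 127
127 is larger

CXXVII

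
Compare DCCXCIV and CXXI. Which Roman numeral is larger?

DCCXCIV = 794
CXXI = 121
794 is larger

DCCXCIV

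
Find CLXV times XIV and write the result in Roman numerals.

CLXV = 165
XIV = 14
165 × 14 = 2310

MMCCCX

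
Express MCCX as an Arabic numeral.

MCCX: M=1000, C=100, C=100, X=10
1000 + 100 + 100 + 10 = 1210

1210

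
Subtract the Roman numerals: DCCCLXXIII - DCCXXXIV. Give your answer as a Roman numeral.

DCCCLXXIII = 873
DCCXXXIV = 734
873 - 734 = 139

CXXXIX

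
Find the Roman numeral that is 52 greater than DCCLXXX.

DCCLXXX = 780
780 + 52 = 832

DCCCXXXII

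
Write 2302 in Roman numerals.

Convert 2302 to Roman numerals:
  2302 contains 2×1000 (MM)
  302 contains 3×100 (CCC)
  2 contains 2×1 (II)

MMCCCII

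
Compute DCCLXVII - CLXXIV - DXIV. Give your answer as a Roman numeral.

DCCLXVII = 767, CLXXIV = 174, DXIV = 514
767 - 174 = 593
593 - 514 = 79

LXXIX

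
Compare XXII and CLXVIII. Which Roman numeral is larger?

XXII = 22
CLXVIII = 168
168 is larger

CLXVIII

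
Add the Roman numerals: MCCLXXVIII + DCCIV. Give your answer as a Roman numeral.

MCCLXXVIII = 1278
DCCIV = 704
1278 + 704 = 1982

MCMLXXXII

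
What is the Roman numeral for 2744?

Convert 2744 to Roman numerals:
  2744 contains 2×1000 (MM)
  744 contains 1×500 (D)
  244 contains 2×100 (CC)
  44 contains 1×40 (XL)
  4 contains 1×4 (IV)

MMDCCXLIV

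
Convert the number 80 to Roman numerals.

Convert 80 to Roman numerals:
  80 contains 1×50 (L)
  30 contains 3×10 (XXX)

LXXX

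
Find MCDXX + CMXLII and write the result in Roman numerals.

MCDXX = 1420
CMXLII = 942
1420 + 942 = 2362

MMCCCLXII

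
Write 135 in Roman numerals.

Convert 135 to Roman numerals:
  135 contains 1×100 (C)
  35 contains 3×10 (XXX)
  5 contains 1×5 (V)

CXXXV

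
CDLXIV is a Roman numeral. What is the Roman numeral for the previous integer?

CDLXIV = 464, so the previous integer is 464 - 1 = 463

CDLXIII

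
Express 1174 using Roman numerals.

Convert 1174 to Roman numerals:
  1174 contains 1×1000 (M)
  174 contains 1×100 (C)
  74 contains 1×50 (L)
  24 contains 2×10 (XX)
  4 contains 1×4 (IV)

MCLXXIV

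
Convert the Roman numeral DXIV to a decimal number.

DXIV: D=500, X=10, IV=4
500 + 10 + 4 = 514

514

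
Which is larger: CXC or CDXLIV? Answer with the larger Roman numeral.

CXC = 190
CDXLIV = 444
444 is larger

CDXLIV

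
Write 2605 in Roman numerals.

Convert 2605 to Roman numerals:
  2605 contains 2×1000 (MM)
  605 contains 1×500 (D)
  105 contains 1×100 (C)
  5 contains 1×5 (V)

MMDCV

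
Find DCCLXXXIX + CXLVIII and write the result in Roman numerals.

DCCLXXXIX = 789
CXLVIII = 148
789 + 148 = 937

CMXXXVII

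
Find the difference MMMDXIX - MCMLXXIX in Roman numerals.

MMMDXIX = 3519
MCMLXXIX = 1979
3519 - 1979 = 1540

MDXL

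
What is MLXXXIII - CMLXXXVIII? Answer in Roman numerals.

MLXXXIII = 1083
CMLXXXVIII = 988
1083 - 988 = 95

XCV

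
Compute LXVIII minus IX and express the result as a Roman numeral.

LXVIII = 68
IX = 9
68 - 9 = 59

LIX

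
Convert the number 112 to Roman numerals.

Convert 112 to Roman numerals:
  112 contains 1×100 (C)
  12 contains 1×10 (X)
  2 contains 2×1 (II)

CXII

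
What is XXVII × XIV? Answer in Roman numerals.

XXVII = 27
XIV = 14
27 × 14 = 378

CCCLXXVIII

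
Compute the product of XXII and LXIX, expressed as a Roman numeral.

XXII = 22
LXIX = 69
22 × 69 = 1518

MDXVIII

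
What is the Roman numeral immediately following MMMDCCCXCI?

MMMDCCCXCI = 3891, so the next integer is 3891 + 1 = 3892

MMMDCCCXCII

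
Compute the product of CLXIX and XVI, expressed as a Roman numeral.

CLXIX = 169
XVI = 16
169 × 16 = 2704

MMDCCIV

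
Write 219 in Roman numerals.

Convert 219 to Roman numerals:
  219 contains 2×100 (CC)
  19 contains 1×10 (X)
  9 contains 1×9 (IX)

CCXIX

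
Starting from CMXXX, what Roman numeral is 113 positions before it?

CMXXX = 930
930 - 113 = 817

DCCCXVII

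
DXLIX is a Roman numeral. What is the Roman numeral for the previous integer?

DXLIX = 549; previous is 548

DXLVIII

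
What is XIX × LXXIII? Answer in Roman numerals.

XIX = 19
LXXIII = 73
19 × 73 = 1387

MCCCLXXXVII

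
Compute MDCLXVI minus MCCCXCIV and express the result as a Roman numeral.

MDCLXVI = 1666
MCCCXCIV = 1394
1666 - 1394 = 272

CCLXXII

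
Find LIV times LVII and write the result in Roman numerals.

LIV = 54
LVII = 57
54 × 57 = 3078

MMMLXXVIII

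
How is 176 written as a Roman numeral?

Convert 176 to Roman numerals:
  176 contains 1×100 (C)
  76 contains 1×50 (L)
  26 contains 2×10 (XX)
  6 contains 1×5 (V)
  1 contains 1×1 (I)

CLXXVI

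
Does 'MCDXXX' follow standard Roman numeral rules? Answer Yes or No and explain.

'MCDXXX': Check the rules: uses only the symbols I, V, X, L, C, D, M; no symbol is repeated more than three times in a row; V, L and D each appear at most once; the only place a smaller symbol precedes a larger one is the allowed subtractive pair CD, the symbol right after such a pair (if any) is smaller than the pair's first symbol, and otherwise the values never increase from left to right. Value: M (1000) + CD (400) + X (10) + X (10) + X (10) = 1430. So it is a valid standard Roman numeral.

Yes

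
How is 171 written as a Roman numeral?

Convert 171 to Roman numerals:
  171 contains 1×100 (C)
  71 contains 1×50 (L)
  21 contains 2×10 (XX)
  1 contains 1×1 (I)

CLXXI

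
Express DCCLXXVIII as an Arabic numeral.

DCCLXXVIII: D=500, C=100, C=100, L=50, X=10, X=10, V=5, I=1, I=1, I=1
500 + 100 + 100 + 50 + 10 + 10 + 5 + 1 + 1 + 1 = 778

778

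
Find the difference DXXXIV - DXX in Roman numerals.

DXXXIV = 534
DXX = 520
534 - 520 = 14

XIV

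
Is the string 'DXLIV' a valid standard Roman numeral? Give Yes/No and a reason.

'DXLIV': Check the rules: uses only the symbols I, V, X, L, C, D, M; no symbol is repeated more than three times in a row; V, L and D each appear at most once; the only places a smaller symbol precedes a larger one are the allowed subtractive pairs XL, IV, the symbol right after such a pair (if any) is smaller than the pair's first symbol, and otherwise the values never increase from left to right. Value: D (500) + XL (40) + IV (4) = 544. So it is a valid standard Roman numeral.

Yes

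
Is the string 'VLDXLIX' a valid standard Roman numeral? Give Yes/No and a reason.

'VLDXLIX': L should not appear more than once

No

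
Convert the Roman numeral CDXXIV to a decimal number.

CDXXIV: CD=400, X=10, X=10, IV=4
400 + 10 + 10 + 4 = 424

424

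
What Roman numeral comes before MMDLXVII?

MMDLXVII = 2567; previous is 2566

MMDLXVI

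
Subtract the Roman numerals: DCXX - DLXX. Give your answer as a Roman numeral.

DCXX = 620
DLXX = 570
620 - 570 = 50

L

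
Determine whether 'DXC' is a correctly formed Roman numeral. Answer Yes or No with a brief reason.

'DXC': Check the rules: uses only the symbols I, V, X, L, C, D, M; no symbol is repeated more than three times in a row; V, L and D each appear at most once; the only place a smaller symbol precedes a larger one is the allowed subtractive pair XC, the symbol right after such a pair (if any) is smaller than the pair's first symbol, and otherwise the values never increase from left to right. Value: D (500) + XC (90) = 590. So it is a valid standard Roman numeral.

Yes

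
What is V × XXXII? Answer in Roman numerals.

V = 5
XXXII = 32
5 × 32 = 160

CLX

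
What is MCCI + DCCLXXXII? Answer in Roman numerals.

MCCI = 1201
DCCLXXXII = 782
1201 + 782 = 1983

MCMLXXXIII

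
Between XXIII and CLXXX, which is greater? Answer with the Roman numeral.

XXIII = 23
CLXXX = 180
180 is larger

CLXXX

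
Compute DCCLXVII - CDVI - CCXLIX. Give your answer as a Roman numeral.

DCCLXVII = 767, CDVI = 406, CCXLIX = 249
767 - 406 = 361
361 - 249 = 112

CXII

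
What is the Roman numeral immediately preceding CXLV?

CXLV = 145, so the previous integer is 145 - 1 = 144

CXLIV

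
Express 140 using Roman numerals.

Convert 140 to Roman numerals:
  140 contains 1×100 (C)
  40 contains 1×40 (XL)

CXL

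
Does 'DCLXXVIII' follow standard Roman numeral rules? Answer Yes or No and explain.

'DCLXXVIII': Check the rules: uses only the symbols I, V, X, L, C, D, M; no symbol is repeated more than three times in a row; V, L and D each appear at most once; no smaller symbol precedes a larger one (values never increase from left to right). Value: D (500) + C (100) + L (50) + X (10) + X (10) + V (5) + I (1) + I (1) + I (1) = 678. So it is a valid standard Roman numeral.

Yes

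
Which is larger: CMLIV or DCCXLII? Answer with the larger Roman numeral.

CMLIV = 954
DCCXLII = 742
954 is larger

CMLIV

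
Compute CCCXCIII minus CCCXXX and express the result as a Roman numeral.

CCCXCIII = 393
CCCXXX = 330
393 - 330 = 63

LXIII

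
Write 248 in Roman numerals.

Convert 248 to Roman numerals:
  248 contains 2×100 (CC)
  48 contains 1×40 (XL)
  8 contains 1×5 (V)
  3 contains 3×1 (III)

CCXLVIII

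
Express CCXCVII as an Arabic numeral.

CCXCVII: C=100, C=100, XC=90, V=5, I=1, I=1
100 + 100 + 90 + 5 + 1 + 1 = 297

297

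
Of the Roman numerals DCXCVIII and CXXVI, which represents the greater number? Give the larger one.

DCXCVIII = 698
CXXVI = 126
698 is larger

DCXCVIII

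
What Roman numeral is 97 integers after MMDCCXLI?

MMDCCXLI = 2741
2741 + 97 = 2838

MMDCCCXXXVIII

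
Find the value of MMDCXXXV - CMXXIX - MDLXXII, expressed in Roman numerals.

MMDCXXXV = 2635, CMXXIX = 929, MDLXXII = 1572
2635 - 929 = 1706
1706 - 1572 = 134

CXXXIV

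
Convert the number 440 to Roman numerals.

Convert 440 to Roman numerals:
  440 contains 1×400 (CD)
  40 contains 1×40 (XL)

CDXL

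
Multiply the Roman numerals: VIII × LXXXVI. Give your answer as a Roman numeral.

VIII = 8
LXXXVI = 86
8 × 86 = 688

DCLXXXVIII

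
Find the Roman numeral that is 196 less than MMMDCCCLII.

MMMDCCCLII = 3852
3852 - 196 = 3656

MMMDCLVI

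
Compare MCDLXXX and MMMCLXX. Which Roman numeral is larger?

MCDLXXX = 1480
MMMCLXX = 3170
3170 is larger

MMMCLXX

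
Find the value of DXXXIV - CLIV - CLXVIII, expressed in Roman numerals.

DXXXIV = 534, CLIV = 154, CLXVIII = 168
534 - 154 = 380
380 - 168 = 212

CCXII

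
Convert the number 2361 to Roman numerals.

Convert 2361 to Roman numerals:
  2361 contains 2×1000 (MM)
  361 contains 3×100 (CCC)
  61 contains 1×50 (L)
  11 contains 1×10 (X)
  1 contains 1×1 (I)

MMCCCLXI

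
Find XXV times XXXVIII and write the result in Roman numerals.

XXV = 25
XXXVIII = 38
25 × 38 = 950

CML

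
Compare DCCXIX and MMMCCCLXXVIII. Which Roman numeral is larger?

DCCXIX = 719
MMMCCCLXXVIII = 3378
3378 is larger

MMMCCCLXXVIII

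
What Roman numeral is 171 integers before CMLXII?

CMLXII = 962
962 - 171 = 791

DCCXCI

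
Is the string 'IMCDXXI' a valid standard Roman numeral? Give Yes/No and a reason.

'IMCDXXI': Invalid subtractive combination: IM

No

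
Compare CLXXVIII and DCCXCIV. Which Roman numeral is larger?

CLXXVIII = 178
DCCXCIV = 794
794 is larger

DCCXCIV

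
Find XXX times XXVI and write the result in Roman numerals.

XXX = 30
XXVI = 26
30 × 26 = 780

DCCLXXX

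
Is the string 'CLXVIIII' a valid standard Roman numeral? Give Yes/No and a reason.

'CLXVIIII': More than 3 consecutive I's

No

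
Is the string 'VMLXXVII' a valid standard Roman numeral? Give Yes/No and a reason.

'VMLXXVII': V should not appear more than once

No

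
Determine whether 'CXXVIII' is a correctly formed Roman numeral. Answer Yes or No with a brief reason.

'CXXVIII': Check the rules: uses only the symbols I, V, X, L, C, D, M; no symbol is repeated more than three times in a row; V, L and D each appear at most once; no smaller symbol precedes a larger one (values never increase from left to right). Value: C (100) + X (10) + X (10) + V (5) + I (1) + I (1) + I (1) = 128. So it is a valid standard Roman numeral.

Yes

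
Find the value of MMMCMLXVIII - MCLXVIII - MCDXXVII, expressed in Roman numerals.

MMMCMLXVIII = 3968, MCLXVIII = 1168, MCDXXVII = 1427
3968 - 1168 = 2800
2800 - 1427 = 1373

MCCCLXXIII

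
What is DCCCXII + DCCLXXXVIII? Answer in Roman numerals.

DCCCXII = 812
DCCLXXXVIII = 788
812 + 788 = 1600

MDC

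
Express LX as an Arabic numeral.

LX: L=50, X=10
50 + 10 = 60

60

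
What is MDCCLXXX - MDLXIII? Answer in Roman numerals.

MDCCLXXX = 1780
MDLXIII = 1563
1780 - 1563 = 217

CCXVII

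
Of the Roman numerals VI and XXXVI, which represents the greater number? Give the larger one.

VI = 6
XXXVI = 36
36 is larger

XXXVI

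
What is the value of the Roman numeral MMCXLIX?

MMCXLIX: M=1000, M=1000, C=100, XL=40, IX=9
1000 + 1000 + 100 + 40 + 9 = 2149

2149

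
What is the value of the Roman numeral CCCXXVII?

CCCXXVII: C=100, C=100, C=100, X=10, X=10, V=5, I=1, I=1
100 + 100 + 100 + 10 + 10 + 5 + 1 + 1 = 327

327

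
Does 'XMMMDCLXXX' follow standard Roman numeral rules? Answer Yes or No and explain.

'XMMMDCLXXX': Invalid subtractive combination: XM

No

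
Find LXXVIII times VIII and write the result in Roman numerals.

LXXVIII = 78
VIII = 8
78 × 8 = 624

DCXXIV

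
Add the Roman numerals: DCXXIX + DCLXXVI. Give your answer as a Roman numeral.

DCXXIX = 629
DCLXXVI = 676
629 + 676 = 1305

MCCCV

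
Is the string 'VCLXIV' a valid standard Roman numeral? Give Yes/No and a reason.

'VCLXIV': V should not appear more than once

No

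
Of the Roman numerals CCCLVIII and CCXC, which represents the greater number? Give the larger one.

CCCLVIII = 358
CCXC = 290
358 is larger

CCCLVIII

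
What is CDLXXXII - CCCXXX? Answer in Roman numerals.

CDLXXXII = 482
CCCXXX = 330
482 - 330 = 152

CLII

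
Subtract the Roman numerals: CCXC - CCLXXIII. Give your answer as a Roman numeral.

CCXC = 290
CCLXXIII = 273
290 - 273 = 17

XVII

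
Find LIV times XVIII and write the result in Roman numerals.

LIV = 54
XVIII = 18
54 × 18 = 972

CMLXXII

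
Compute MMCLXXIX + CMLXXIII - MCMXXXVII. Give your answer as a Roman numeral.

MMCLXXIX = 2179, CMLXXIII = 973, MCMXXXVII = 1937
2179 + 973 = 3152
3152 - 1937 = 1215

MCCXV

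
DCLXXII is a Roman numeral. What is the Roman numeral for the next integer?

DCLXXII = 672; next is 673

DCLXXIII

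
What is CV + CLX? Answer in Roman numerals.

CV = 105
CLX = 160
105 + 160 = 265

CCLXV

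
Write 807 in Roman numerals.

Convert 807 to Roman numerals:
  807 contains 1×500 (D)
  307 contains 3×100 (CCC)
  7 contains 1×5 (V)
  2 contains 2×1 (II)

DCCCVII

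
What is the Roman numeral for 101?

Convert 101 to Roman numerals:
  101 contains 1×100 (C)
  1 contains 1×1 (I)

CI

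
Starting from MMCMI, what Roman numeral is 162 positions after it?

MMCMI = 2901
2901 + 162 = 3063

MMMLXIII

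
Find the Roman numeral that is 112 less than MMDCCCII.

MMDCCCII = 2802
2802 - 112 = 2690

MMDCXC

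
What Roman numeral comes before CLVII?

CLVII = 157, so the previous integer is 157 - 1 = 156

CLVI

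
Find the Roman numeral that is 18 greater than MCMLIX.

MCMLIX = 1959
1959 + 18 = 1977

MCMLXXVII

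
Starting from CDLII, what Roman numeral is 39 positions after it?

CDLII = 452
452 + 39 = 491

CDXCI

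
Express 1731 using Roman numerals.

Convert 1731 to Roman numerals:
  1731 contains 1×1000 (M)
  731 contains 1×500 (D)
  231 contains 2×100 (CC)
  31 contains 3×10 (XXX)
  1 contains 1×1 (I)

MDCCXXXI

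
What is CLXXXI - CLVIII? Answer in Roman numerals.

CLXXXI = 181
CLVIII = 158
181 - 158 = 23

XXIII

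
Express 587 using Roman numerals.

Convert 587 to Roman numerals:
  587 contains 1×500 (D)
  87 contains 1×50 (L)
  37 contains 3×10 (XXX)
  7 contains 1×5 (V)
  2 contains 2×1 (II)

DLXXXVII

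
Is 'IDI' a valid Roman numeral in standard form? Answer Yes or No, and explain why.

'IDI': Invalid subtractive combination: ID

No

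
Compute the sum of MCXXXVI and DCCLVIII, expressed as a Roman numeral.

MCXXXVI = 1136
DCCLVIII = 758
1136 + 758 = 1894

MDCCCXCIV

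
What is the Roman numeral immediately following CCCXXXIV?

CCCXXXIV = 334; next is 335

CCCXXXV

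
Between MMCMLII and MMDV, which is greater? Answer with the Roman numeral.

MMCMLII = 2952
MMDV = 2505
2952 is larger

MMCMLII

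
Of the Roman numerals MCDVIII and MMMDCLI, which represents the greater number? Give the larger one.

MCDVIII = 1408
MMMDCLI = 3651
3651 is larger

MMMDCLI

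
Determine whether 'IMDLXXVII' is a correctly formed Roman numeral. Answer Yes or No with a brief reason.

'IMDLXXVII': Invalid subtractive combination: IM

No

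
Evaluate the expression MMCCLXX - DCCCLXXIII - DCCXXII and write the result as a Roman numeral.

MMCCLXX = 2270, DCCCLXXIII = 873, DCCXXII = 722
2270 - 873 = 1397
1397 - 722 = 675

DCLXXV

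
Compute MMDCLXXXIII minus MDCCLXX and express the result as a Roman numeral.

MMDCLXXXIII = 2683
MDCCLXX = 1770
2683 - 1770 = 913

CMXIII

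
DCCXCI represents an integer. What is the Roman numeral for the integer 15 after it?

DCCXCI = 791
791 + 15 = 806

DCCCVI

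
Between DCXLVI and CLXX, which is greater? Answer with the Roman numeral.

DCXLVI = 646
CLXX = 170
646 is larger

DCXLVI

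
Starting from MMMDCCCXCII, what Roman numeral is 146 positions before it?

MMMDCCCXCII = 3892
3892 - 146 = 3746

MMMDCCXLVI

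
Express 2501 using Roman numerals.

Convert 2501 to Roman numerals:
  2501 contains 2×1000 (MM)
  501 contains 1×500 (D)
  1 contains 1×1 (I)

MMDI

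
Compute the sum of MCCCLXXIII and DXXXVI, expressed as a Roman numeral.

MCCCLXXIII = 1373
DXXXVI = 536
1373 + 536 = 1909

MCMIX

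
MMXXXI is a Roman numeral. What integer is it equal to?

MMXXXI: M=1000, M=1000, X=10, X=10, X=10, I=1
1000 + 1000 + 10 + 10 + 10 + 1 = 2031

2031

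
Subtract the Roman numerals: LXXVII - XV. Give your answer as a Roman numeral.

LXXVII = 77
XV = 15
77 - 15 = 62

LXII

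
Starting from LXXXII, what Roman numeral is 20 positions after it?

LXXXII = 82
82 + 20 = 102

CII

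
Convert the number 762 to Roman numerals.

Convert 762 to Roman numerals:
  762 contains 1×500 (D)
  262 contains 2×100 (CC)
  62 contains 1×50 (L)
  12 contains 1×10 (X)
  2 contains 2×1 (II)

DCCLXII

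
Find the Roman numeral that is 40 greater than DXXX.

DXXX = 530
530 + 40 = 570

DLXX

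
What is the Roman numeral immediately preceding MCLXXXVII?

MCLXXXVII = 1187, so the previous integer is 1187 - 1 = 1186

MCLXXXVI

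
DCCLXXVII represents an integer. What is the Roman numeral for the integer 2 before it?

DCCLXXVII = 777
777 - 2 = 775

DCCLXXV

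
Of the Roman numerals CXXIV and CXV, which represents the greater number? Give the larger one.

CXXIV = 124
CXV = 115
124 is larger

CXXIV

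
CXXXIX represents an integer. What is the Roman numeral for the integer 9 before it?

CXXXIX = 139
139 - 9 = 130

CXXX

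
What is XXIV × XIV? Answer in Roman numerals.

XXIV = 24
XIV = 14
24 × 14 = 336

CCCXXXVI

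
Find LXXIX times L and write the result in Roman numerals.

LXXIX = 79
L = 50
79 × 50 = 3950

MMMCML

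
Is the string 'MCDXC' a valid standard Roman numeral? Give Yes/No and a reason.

'MCDXC': Check the rules: uses only the symbols I, V, X, L, C, D, M; no symbol is repeated more than three times in a row; V, L and D each appear at most once; the only places a smaller symbol precedes a larger one are the allowed subtractive pairs CD, XC, the symbol right after such a pair (if any) is smaller than the pair's first symbol, and otherwise the values never increase from left to right. Value: M (1000) + CD (400) + XC (90) = 1490. So it is a valid standard Roman numeral.

Yes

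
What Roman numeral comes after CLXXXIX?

CLXXXIX = 189; next is 190

CXC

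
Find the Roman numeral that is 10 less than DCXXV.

DCXXV = 625
625 - 10 = 615

DCXV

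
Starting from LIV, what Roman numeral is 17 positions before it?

LIV = 54
54 - 17 = 37

XXXVII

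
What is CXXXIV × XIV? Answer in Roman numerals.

CXXXIV = 134
XIV = 14
134 × 14 = 1876

MDCCCLXXVI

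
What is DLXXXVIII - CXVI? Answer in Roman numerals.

DLXXXVIII = 588
CXVI = 116
588 - 116 = 472

CDLXXII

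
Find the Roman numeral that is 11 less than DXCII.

DXCII = 592
592 - 11 = 581

DLXXXI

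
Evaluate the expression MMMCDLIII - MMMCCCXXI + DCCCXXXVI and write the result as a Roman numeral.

MMMCDLIII = 3453, MMMCCCXXI = 3321, DCCCXXXVI = 836
3453 - 3321 = 132
132 + 836 = 968

CMLXVIII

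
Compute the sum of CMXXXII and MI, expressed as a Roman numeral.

CMXXXII = 932
MI = 1001
932 + 1001 = 1933

MCMXXXIII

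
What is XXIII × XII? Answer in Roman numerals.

XXIII = 23
XII = 12
23 × 12 = 276

CCLXXVI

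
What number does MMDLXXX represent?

MMDLXXX: M=1000, M=1000, D=500, L=50, X=10, X=10, X=10
1000 + 1000 + 500 + 50 + 10 + 10 + 10 = 2580

2580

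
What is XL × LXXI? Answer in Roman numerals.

XL = 40
LXXI = 71
40 × 71 = 2840

MMDCCCXL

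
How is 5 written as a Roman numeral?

Convert 5 to Roman numerals:
  5 contains 1×5 (V)

V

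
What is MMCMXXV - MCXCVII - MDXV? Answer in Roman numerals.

MMCMXXV = 2925, MCXCVII = 1197, MDXV = 1515
2925 - 1197 = 1728
1728 - 1515 = 213

CCXIII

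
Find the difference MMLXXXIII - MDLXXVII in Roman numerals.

MMLXXXIII = 2083
MDLXXVII = 1577
2083 - 1577 = 506

DVI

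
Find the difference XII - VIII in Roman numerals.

XII = 12
VIII = 8
12 - 8 = 4

IV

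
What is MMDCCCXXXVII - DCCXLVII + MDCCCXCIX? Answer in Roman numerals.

MMDCCCXXXVII = 2837, DCCXLVII = 747, MDCCCXCIX = 1899
2837 - 747 = 2090
2090 + 1899 = 3989

MMMCMLXXXIX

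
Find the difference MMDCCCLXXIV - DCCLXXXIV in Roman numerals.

MMDCCCLXXIV = 2874
DCCLXXXIV = 784
2874 - 784 = 2090

MMXC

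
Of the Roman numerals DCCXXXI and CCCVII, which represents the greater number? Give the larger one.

DCCXXXI = 731
CCCVII = 307
731 is larger

DCCXXXI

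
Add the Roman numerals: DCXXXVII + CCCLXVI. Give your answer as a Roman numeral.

DCXXXVII = 637
CCCLXVI = 366
637 + 366 = 1003

MIII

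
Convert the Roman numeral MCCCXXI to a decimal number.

MCCCXXI: M=1000, C=100, C=100, C=100, X=10, X=10, I=1
1000 + 100 + 100 + 100 + 10 + 10 + 1 = 1321

1321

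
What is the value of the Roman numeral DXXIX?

DXXIX: D=500, X=10, X=10, IX=9
500 + 10 + 10 + 9 = 529

529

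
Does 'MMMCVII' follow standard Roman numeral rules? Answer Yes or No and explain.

'MMMCVII': Check the rules: uses only the symbols I, V, X, L, C, D, M; no symbol is repeated more than three times in a row; V, L and D each appear at most once; no smaller symbol precedes a larger one (values never increase from left to right). Value: M (1000) + M (1000) + M (1000) + C (100) + V (5) + I (1) + I (1) = 3107. So it is a valid standard Roman numeral.

Yes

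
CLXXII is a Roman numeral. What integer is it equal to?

CLXXII: C=100, L=50, X=10, X=10, I=1, I=1
100 + 50 + 10 + 10 + 1 + 1 = 172

172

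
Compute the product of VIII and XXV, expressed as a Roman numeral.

VIII = 8
XXV = 25
8 × 25 = 200

CC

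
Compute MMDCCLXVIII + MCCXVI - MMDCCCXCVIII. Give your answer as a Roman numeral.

MMDCCLXVIII = 2768, MCCXVI = 1216, MMDCCCXCVIII = 2898
2768 + 1216 = 3984
3984 - 2898 = 1086

MLXXXVI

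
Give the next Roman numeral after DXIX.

DXIX = 519; next is 520

DXX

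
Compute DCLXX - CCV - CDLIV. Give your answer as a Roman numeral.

DCLXX = 670, CCV = 205, CDLIV = 454
670 - 205 = 465
465 - 454 = 11

XI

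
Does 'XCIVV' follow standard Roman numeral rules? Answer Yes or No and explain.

'XCIVV': V should not appear more than once

No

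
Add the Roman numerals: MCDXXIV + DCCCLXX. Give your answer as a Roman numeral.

MCDXXIV = 1424
DCCCLXX = 870
1424 + 870 = 2294

MMCCXCIV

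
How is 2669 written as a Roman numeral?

Convert 2669 to Roman numerals:
  2669 contains 2×1000 (MM)
  669 contains 1×500 (D)
  169 contains 1×100 (C)
  69 contains 1×50 (L)
  19 contains 1×10 (X)
  9 contains 1×9 (IX)

MMDCLXIX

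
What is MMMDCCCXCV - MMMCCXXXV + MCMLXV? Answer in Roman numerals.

MMMDCCCXCV = 3895, MMMCCXXXV = 3235, MCMLXV = 1965
3895 - 3235 = 660
660 + 1965 = 2625

MMDCXXV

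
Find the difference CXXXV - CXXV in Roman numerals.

CXXXV = 135
CXXV = 125
135 - 125 = 10

X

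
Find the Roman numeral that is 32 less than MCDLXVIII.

MCDLXVIII = 1468
1468 - 32 = 1436

MCDXXXVI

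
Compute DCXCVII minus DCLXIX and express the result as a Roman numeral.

DCXCVII = 697
DCLXIX = 669
697 - 669 = 28

XXVIII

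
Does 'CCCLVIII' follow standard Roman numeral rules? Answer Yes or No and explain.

'CCCLVIII': Check the rules: uses only the symbols I, V, X, L, C, D, M; no symbol is repeated more than three times in a row; V, L and D each appear at most once; no smaller symbol precedes a larger one (values never increase from left to right). Value: C (100) + C (100) + C (100) + L (50) + V (5) + I (1) + I (1) + I (1) = 358. So it is a valid standard Roman numeral.

Yes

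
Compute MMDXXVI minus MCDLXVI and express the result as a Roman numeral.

MMDXXVI = 2526
MCDLXVI = 1466
2526 - 1466 = 1060

MLX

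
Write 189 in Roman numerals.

Convert 189 to Roman numerals:
  189 contains 1×100 (C)
  89 contains 1×50 (L)
  39 contains 3×10 (XXX)
  9 contains 1×9 (IX)

CLXXXIX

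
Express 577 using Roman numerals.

Convert 577 to Roman numerals:
  577 contains 1×500 (D)
  77 contains 1×50 (L)
  27 contains 2×10 (XX)
  7 contains 1×5 (V)
  2 contains 2×1 (II)

DLXXVII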